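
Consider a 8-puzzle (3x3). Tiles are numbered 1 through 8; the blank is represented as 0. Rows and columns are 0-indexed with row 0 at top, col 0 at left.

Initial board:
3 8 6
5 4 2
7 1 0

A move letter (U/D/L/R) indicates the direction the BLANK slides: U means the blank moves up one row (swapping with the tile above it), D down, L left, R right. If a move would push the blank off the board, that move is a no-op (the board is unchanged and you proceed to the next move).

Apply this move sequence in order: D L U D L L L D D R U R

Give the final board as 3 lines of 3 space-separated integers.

Answer: 3 8 6
5 2 0
7 4 1

Derivation:
After move 1 (D):
3 8 6
5 4 2
7 1 0

After move 2 (L):
3 8 6
5 4 2
7 0 1

After move 3 (U):
3 8 6
5 0 2
7 4 1

After move 4 (D):
3 8 6
5 4 2
7 0 1

After move 5 (L):
3 8 6
5 4 2
0 7 1

After move 6 (L):
3 8 6
5 4 2
0 7 1

After move 7 (L):
3 8 6
5 4 2
0 7 1

After move 8 (D):
3 8 6
5 4 2
0 7 1

After move 9 (D):
3 8 6
5 4 2
0 7 1

After move 10 (R):
3 8 6
5 4 2
7 0 1

After move 11 (U):
3 8 6
5 0 2
7 4 1

After move 12 (R):
3 8 6
5 2 0
7 4 1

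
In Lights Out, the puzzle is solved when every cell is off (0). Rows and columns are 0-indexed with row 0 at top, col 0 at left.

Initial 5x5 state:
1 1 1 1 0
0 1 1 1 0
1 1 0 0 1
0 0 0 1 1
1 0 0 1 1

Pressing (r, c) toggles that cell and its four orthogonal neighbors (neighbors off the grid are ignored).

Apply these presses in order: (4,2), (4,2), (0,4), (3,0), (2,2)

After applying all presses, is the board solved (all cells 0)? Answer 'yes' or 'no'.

Answer: no

Derivation:
After press 1 at (4,2):
1 1 1 1 0
0 1 1 1 0
1 1 0 0 1
0 0 1 1 1
1 1 1 0 1

After press 2 at (4,2):
1 1 1 1 0
0 1 1 1 0
1 1 0 0 1
0 0 0 1 1
1 0 0 1 1

After press 3 at (0,4):
1 1 1 0 1
0 1 1 1 1
1 1 0 0 1
0 0 0 1 1
1 0 0 1 1

After press 4 at (3,0):
1 1 1 0 1
0 1 1 1 1
0 1 0 0 1
1 1 0 1 1
0 0 0 1 1

After press 5 at (2,2):
1 1 1 0 1
0 1 0 1 1
0 0 1 1 1
1 1 1 1 1
0 0 0 1 1

Lights still on: 17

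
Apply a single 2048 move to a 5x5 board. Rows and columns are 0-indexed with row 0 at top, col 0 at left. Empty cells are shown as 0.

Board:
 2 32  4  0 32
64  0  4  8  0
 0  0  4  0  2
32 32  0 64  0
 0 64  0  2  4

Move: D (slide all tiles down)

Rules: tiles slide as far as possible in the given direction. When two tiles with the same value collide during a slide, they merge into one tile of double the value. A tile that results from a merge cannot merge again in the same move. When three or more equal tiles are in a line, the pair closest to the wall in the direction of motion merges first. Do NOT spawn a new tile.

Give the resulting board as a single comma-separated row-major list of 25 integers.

Answer: 0, 0, 0, 0, 0, 0, 0, 0, 0, 0, 2, 0, 0, 8, 32, 64, 64, 4, 64, 2, 32, 64, 8, 2, 4

Derivation:
Slide down:
col 0: [2, 64, 0, 32, 0] -> [0, 0, 2, 64, 32]
col 1: [32, 0, 0, 32, 64] -> [0, 0, 0, 64, 64]
col 2: [4, 4, 4, 0, 0] -> [0, 0, 0, 4, 8]
col 3: [0, 8, 0, 64, 2] -> [0, 0, 8, 64, 2]
col 4: [32, 0, 2, 0, 4] -> [0, 0, 32, 2, 4]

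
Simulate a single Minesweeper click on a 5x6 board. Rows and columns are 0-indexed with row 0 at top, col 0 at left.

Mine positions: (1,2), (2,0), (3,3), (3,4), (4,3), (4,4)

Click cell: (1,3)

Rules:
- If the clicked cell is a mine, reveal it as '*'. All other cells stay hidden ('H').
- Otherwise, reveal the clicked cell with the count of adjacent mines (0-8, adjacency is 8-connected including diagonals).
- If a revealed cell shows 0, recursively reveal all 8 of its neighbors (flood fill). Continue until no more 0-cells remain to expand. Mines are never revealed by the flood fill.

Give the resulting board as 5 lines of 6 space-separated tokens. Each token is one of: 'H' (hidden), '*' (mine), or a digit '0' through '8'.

H H H H H H
H H H 1 H H
H H H H H H
H H H H H H
H H H H H H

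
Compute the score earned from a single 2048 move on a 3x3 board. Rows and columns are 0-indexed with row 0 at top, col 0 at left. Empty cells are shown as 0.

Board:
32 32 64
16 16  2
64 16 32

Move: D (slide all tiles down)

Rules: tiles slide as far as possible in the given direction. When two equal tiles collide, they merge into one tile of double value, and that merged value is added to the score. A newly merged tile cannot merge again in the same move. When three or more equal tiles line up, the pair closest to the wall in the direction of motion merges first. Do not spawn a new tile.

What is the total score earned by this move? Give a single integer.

Slide down:
col 0: [32, 16, 64] -> [32, 16, 64]  score +0 (running 0)
col 1: [32, 16, 16] -> [0, 32, 32]  score +32 (running 32)
col 2: [64, 2, 32] -> [64, 2, 32]  score +0 (running 32)
Board after move:
32  0 64
16 32  2
64 32 32

Answer: 32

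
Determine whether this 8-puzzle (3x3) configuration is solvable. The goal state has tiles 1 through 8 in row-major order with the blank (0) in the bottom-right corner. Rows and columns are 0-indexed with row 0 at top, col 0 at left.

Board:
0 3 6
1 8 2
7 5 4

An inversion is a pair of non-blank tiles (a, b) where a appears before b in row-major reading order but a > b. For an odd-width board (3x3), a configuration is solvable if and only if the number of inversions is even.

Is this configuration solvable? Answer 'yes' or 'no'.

Answer: no

Derivation:
Inversions (pairs i<j in row-major order where tile[i] > tile[j] > 0): 13
13 is odd, so the puzzle is not solvable.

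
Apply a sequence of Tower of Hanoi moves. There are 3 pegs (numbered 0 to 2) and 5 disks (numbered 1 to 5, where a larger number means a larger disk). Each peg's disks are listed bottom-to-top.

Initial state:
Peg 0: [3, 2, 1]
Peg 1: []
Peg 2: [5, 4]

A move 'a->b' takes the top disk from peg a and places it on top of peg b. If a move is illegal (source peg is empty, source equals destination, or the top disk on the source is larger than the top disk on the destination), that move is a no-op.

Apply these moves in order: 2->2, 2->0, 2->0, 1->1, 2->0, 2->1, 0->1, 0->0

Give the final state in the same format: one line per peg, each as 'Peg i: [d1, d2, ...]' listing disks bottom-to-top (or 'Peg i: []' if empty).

Answer: Peg 0: [3, 2]
Peg 1: [4, 1]
Peg 2: [5]

Derivation:
After move 1 (2->2):
Peg 0: [3, 2, 1]
Peg 1: []
Peg 2: [5, 4]

After move 2 (2->0):
Peg 0: [3, 2, 1]
Peg 1: []
Peg 2: [5, 4]

After move 3 (2->0):
Peg 0: [3, 2, 1]
Peg 1: []
Peg 2: [5, 4]

After move 4 (1->1):
Peg 0: [3, 2, 1]
Peg 1: []
Peg 2: [5, 4]

After move 5 (2->0):
Peg 0: [3, 2, 1]
Peg 1: []
Peg 2: [5, 4]

After move 6 (2->1):
Peg 0: [3, 2, 1]
Peg 1: [4]
Peg 2: [5]

After move 7 (0->1):
Peg 0: [3, 2]
Peg 1: [4, 1]
Peg 2: [5]

After move 8 (0->0):
Peg 0: [3, 2]
Peg 1: [4, 1]
Peg 2: [5]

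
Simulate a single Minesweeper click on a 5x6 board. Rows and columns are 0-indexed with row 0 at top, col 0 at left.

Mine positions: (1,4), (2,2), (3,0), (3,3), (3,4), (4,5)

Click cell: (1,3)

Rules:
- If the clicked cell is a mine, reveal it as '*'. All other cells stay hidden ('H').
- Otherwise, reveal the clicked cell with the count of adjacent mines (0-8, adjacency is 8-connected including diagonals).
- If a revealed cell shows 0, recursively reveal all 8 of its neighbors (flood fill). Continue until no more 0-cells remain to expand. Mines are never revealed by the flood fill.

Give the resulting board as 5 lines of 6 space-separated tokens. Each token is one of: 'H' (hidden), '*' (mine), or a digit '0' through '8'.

H H H H H H
H H H 2 H H
H H H H H H
H H H H H H
H H H H H H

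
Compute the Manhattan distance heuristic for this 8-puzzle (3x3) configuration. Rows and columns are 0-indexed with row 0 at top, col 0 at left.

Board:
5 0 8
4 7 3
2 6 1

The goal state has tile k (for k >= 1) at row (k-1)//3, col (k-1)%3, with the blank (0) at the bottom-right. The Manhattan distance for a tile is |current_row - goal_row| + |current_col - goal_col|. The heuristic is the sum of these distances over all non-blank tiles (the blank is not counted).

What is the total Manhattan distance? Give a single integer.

Answer: 17

Derivation:
Tile 5: at (0,0), goal (1,1), distance |0-1|+|0-1| = 2
Tile 8: at (0,2), goal (2,1), distance |0-2|+|2-1| = 3
Tile 4: at (1,0), goal (1,0), distance |1-1|+|0-0| = 0
Tile 7: at (1,1), goal (2,0), distance |1-2|+|1-0| = 2
Tile 3: at (1,2), goal (0,2), distance |1-0|+|2-2| = 1
Tile 2: at (2,0), goal (0,1), distance |2-0|+|0-1| = 3
Tile 6: at (2,1), goal (1,2), distance |2-1|+|1-2| = 2
Tile 1: at (2,2), goal (0,0), distance |2-0|+|2-0| = 4
Sum: 2 + 3 + 0 + 2 + 1 + 3 + 2 + 4 = 17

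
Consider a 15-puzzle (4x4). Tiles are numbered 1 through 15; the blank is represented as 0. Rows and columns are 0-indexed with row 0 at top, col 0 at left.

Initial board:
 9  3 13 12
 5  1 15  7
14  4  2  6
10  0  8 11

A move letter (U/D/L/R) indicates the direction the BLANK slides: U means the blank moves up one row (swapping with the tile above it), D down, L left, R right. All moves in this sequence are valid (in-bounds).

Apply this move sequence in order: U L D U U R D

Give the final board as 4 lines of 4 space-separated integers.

After move 1 (U):
 9  3 13 12
 5  1 15  7
14  0  2  6
10  4  8 11

After move 2 (L):
 9  3 13 12
 5  1 15  7
 0 14  2  6
10  4  8 11

After move 3 (D):
 9  3 13 12
 5  1 15  7
10 14  2  6
 0  4  8 11

After move 4 (U):
 9  3 13 12
 5  1 15  7
 0 14  2  6
10  4  8 11

After move 5 (U):
 9  3 13 12
 0  1 15  7
 5 14  2  6
10  4  8 11

After move 6 (R):
 9  3 13 12
 1  0 15  7
 5 14  2  6
10  4  8 11

After move 7 (D):
 9  3 13 12
 1 14 15  7
 5  0  2  6
10  4  8 11

Answer:  9  3 13 12
 1 14 15  7
 5  0  2  6
10  4  8 11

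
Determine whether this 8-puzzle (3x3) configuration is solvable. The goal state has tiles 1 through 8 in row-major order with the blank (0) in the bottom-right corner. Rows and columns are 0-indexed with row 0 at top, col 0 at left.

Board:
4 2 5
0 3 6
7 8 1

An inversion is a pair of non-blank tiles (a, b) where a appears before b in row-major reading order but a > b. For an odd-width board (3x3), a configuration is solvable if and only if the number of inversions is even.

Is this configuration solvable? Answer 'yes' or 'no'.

Answer: yes

Derivation:
Inversions (pairs i<j in row-major order where tile[i] > tile[j] > 0): 10
10 is even, so the puzzle is solvable.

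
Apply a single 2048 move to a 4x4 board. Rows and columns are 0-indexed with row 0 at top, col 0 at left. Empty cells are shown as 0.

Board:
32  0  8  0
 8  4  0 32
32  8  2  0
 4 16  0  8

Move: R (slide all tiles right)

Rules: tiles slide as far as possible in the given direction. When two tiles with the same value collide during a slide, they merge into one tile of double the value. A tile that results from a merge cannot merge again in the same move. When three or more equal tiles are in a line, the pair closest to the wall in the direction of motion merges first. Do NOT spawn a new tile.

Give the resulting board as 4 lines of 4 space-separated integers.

Slide right:
row 0: [32, 0, 8, 0] -> [0, 0, 32, 8]
row 1: [8, 4, 0, 32] -> [0, 8, 4, 32]
row 2: [32, 8, 2, 0] -> [0, 32, 8, 2]
row 3: [4, 16, 0, 8] -> [0, 4, 16, 8]

Answer:  0  0 32  8
 0  8  4 32
 0 32  8  2
 0  4 16  8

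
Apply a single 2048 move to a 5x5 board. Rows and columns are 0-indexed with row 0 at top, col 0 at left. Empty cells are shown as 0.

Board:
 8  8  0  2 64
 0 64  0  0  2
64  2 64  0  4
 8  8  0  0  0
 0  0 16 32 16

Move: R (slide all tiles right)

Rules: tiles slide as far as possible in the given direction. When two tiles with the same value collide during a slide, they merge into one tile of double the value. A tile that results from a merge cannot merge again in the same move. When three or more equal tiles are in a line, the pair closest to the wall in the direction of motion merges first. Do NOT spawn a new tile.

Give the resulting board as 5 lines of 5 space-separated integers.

Answer:  0  0 16  2 64
 0  0  0 64  2
 0 64  2 64  4
 0  0  0  0 16
 0  0 16 32 16

Derivation:
Slide right:
row 0: [8, 8, 0, 2, 64] -> [0, 0, 16, 2, 64]
row 1: [0, 64, 0, 0, 2] -> [0, 0, 0, 64, 2]
row 2: [64, 2, 64, 0, 4] -> [0, 64, 2, 64, 4]
row 3: [8, 8, 0, 0, 0] -> [0, 0, 0, 0, 16]
row 4: [0, 0, 16, 32, 16] -> [0, 0, 16, 32, 16]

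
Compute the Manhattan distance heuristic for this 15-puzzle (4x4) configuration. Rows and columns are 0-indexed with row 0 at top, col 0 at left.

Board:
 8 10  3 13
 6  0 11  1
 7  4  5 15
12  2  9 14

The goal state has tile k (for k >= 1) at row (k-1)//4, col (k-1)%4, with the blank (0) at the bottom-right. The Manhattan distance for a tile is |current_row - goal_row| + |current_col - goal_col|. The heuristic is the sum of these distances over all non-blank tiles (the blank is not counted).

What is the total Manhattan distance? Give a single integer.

Answer: 42

Derivation:
Tile 8: (0,0)->(1,3) = 4
Tile 10: (0,1)->(2,1) = 2
Tile 3: (0,2)->(0,2) = 0
Tile 13: (0,3)->(3,0) = 6
Tile 6: (1,0)->(1,1) = 1
Tile 11: (1,2)->(2,2) = 1
Tile 1: (1,3)->(0,0) = 4
Tile 7: (2,0)->(1,2) = 3
Tile 4: (2,1)->(0,3) = 4
Tile 5: (2,2)->(1,0) = 3
Tile 15: (2,3)->(3,2) = 2
Tile 12: (3,0)->(2,3) = 4
Tile 2: (3,1)->(0,1) = 3
Tile 9: (3,2)->(2,0) = 3
Tile 14: (3,3)->(3,1) = 2
Sum: 4 + 2 + 0 + 6 + 1 + 1 + 4 + 3 + 4 + 3 + 2 + 4 + 3 + 3 + 2 = 42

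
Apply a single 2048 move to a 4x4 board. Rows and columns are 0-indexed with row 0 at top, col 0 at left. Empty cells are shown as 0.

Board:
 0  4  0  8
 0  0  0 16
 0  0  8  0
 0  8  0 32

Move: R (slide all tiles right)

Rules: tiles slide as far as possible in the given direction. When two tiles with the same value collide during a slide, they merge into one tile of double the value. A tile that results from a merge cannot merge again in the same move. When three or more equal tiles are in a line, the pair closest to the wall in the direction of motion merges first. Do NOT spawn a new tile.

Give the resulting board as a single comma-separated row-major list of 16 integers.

Slide right:
row 0: [0, 4, 0, 8] -> [0, 0, 4, 8]
row 1: [0, 0, 0, 16] -> [0, 0, 0, 16]
row 2: [0, 0, 8, 0] -> [0, 0, 0, 8]
row 3: [0, 8, 0, 32] -> [0, 0, 8, 32]

Answer: 0, 0, 4, 8, 0, 0, 0, 16, 0, 0, 0, 8, 0, 0, 8, 32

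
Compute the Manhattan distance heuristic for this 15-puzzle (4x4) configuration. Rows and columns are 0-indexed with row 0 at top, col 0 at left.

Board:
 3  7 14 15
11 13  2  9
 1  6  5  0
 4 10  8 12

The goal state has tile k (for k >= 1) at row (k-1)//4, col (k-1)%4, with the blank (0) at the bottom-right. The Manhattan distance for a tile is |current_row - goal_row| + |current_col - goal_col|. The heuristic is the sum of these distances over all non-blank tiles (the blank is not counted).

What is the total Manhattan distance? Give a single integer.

Answer: 41

Derivation:
Tile 3: at (0,0), goal (0,2), distance |0-0|+|0-2| = 2
Tile 7: at (0,1), goal (1,2), distance |0-1|+|1-2| = 2
Tile 14: at (0,2), goal (3,1), distance |0-3|+|2-1| = 4
Tile 15: at (0,3), goal (3,2), distance |0-3|+|3-2| = 4
Tile 11: at (1,0), goal (2,2), distance |1-2|+|0-2| = 3
Tile 13: at (1,1), goal (3,0), distance |1-3|+|1-0| = 3
Tile 2: at (1,2), goal (0,1), distance |1-0|+|2-1| = 2
Tile 9: at (1,3), goal (2,0), distance |1-2|+|3-0| = 4
Tile 1: at (2,0), goal (0,0), distance |2-0|+|0-0| = 2
Tile 6: at (2,1), goal (1,1), distance |2-1|+|1-1| = 1
Tile 5: at (2,2), goal (1,0), distance |2-1|+|2-0| = 3
Tile 4: at (3,0), goal (0,3), distance |3-0|+|0-3| = 6
Tile 10: at (3,1), goal (2,1), distance |3-2|+|1-1| = 1
Tile 8: at (3,2), goal (1,3), distance |3-1|+|2-3| = 3
Tile 12: at (3,3), goal (2,3), distance |3-2|+|3-3| = 1
Sum: 2 + 2 + 4 + 4 + 3 + 3 + 2 + 4 + 2 + 1 + 3 + 6 + 1 + 3 + 1 = 41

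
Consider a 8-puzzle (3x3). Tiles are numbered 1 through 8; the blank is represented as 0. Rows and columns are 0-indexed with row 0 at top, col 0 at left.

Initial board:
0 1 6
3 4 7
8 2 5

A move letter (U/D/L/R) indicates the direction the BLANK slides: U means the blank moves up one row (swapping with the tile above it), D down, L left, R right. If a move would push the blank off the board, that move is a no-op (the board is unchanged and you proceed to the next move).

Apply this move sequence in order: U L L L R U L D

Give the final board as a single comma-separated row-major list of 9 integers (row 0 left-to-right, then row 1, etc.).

After move 1 (U):
0 1 6
3 4 7
8 2 5

After move 2 (L):
0 1 6
3 4 7
8 2 5

After move 3 (L):
0 1 6
3 4 7
8 2 5

After move 4 (L):
0 1 6
3 4 7
8 2 5

After move 5 (R):
1 0 6
3 4 7
8 2 5

After move 6 (U):
1 0 6
3 4 7
8 2 5

After move 7 (L):
0 1 6
3 4 7
8 2 5

After move 8 (D):
3 1 6
0 4 7
8 2 5

Answer: 3, 1, 6, 0, 4, 7, 8, 2, 5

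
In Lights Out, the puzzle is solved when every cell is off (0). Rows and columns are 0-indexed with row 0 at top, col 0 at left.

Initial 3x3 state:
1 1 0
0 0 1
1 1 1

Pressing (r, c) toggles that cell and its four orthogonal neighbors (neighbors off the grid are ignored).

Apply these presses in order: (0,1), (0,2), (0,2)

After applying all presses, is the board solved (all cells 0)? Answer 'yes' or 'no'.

After press 1 at (0,1):
0 0 1
0 1 1
1 1 1

After press 2 at (0,2):
0 1 0
0 1 0
1 1 1

After press 3 at (0,2):
0 0 1
0 1 1
1 1 1

Lights still on: 6

Answer: no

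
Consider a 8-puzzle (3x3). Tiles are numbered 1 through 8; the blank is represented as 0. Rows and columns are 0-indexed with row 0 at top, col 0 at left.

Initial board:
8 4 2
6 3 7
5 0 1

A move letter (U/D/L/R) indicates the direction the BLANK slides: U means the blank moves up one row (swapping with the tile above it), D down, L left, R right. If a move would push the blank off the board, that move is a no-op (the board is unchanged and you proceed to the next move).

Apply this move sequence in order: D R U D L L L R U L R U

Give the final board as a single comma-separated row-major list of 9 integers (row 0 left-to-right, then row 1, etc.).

Answer: 8, 0, 2, 6, 4, 7, 5, 3, 1

Derivation:
After move 1 (D):
8 4 2
6 3 7
5 0 1

After move 2 (R):
8 4 2
6 3 7
5 1 0

After move 3 (U):
8 4 2
6 3 0
5 1 7

After move 4 (D):
8 4 2
6 3 7
5 1 0

After move 5 (L):
8 4 2
6 3 7
5 0 1

After move 6 (L):
8 4 2
6 3 7
0 5 1

After move 7 (L):
8 4 2
6 3 7
0 5 1

After move 8 (R):
8 4 2
6 3 7
5 0 1

After move 9 (U):
8 4 2
6 0 7
5 3 1

After move 10 (L):
8 4 2
0 6 7
5 3 1

After move 11 (R):
8 4 2
6 0 7
5 3 1

After move 12 (U):
8 0 2
6 4 7
5 3 1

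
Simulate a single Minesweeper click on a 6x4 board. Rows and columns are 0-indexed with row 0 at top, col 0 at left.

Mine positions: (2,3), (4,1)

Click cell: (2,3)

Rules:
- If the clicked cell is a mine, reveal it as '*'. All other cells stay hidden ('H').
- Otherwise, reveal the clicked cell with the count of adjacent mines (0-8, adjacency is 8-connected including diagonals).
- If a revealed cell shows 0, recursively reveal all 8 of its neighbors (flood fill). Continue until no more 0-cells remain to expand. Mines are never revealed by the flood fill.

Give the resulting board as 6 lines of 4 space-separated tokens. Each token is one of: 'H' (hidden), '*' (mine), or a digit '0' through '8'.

H H H H
H H H H
H H H *
H H H H
H H H H
H H H H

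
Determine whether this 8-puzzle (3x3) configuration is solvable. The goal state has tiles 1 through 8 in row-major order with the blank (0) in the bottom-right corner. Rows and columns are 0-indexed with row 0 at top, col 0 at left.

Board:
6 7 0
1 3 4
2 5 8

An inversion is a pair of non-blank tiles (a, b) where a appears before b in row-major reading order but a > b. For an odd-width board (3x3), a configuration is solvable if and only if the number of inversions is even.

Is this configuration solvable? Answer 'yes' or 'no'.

Inversions (pairs i<j in row-major order where tile[i] > tile[j] > 0): 12
12 is even, so the puzzle is solvable.

Answer: yes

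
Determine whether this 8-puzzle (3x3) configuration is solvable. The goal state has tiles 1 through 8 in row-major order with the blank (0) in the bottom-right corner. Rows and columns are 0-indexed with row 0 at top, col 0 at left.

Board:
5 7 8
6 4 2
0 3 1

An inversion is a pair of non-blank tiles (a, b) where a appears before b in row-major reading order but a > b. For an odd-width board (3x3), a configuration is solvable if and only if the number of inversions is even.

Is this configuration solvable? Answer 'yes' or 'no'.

Answer: no

Derivation:
Inversions (pairs i<j in row-major order where tile[i] > tile[j] > 0): 23
23 is odd, so the puzzle is not solvable.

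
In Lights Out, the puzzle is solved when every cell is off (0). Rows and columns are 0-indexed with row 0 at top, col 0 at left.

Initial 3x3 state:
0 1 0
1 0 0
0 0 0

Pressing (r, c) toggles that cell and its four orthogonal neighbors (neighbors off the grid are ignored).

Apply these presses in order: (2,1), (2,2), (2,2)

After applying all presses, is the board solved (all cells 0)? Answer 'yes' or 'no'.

Answer: no

Derivation:
After press 1 at (2,1):
0 1 0
1 1 0
1 1 1

After press 2 at (2,2):
0 1 0
1 1 1
1 0 0

After press 3 at (2,2):
0 1 0
1 1 0
1 1 1

Lights still on: 6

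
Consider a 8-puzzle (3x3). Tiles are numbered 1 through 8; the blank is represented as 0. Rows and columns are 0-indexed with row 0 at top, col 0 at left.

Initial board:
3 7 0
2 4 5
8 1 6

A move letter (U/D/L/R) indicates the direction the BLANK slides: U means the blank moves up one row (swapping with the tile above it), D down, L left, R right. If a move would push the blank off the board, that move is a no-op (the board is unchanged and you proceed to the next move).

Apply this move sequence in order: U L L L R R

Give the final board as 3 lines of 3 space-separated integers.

After move 1 (U):
3 7 0
2 4 5
8 1 6

After move 2 (L):
3 0 7
2 4 5
8 1 6

After move 3 (L):
0 3 7
2 4 5
8 1 6

After move 4 (L):
0 3 7
2 4 5
8 1 6

After move 5 (R):
3 0 7
2 4 5
8 1 6

After move 6 (R):
3 7 0
2 4 5
8 1 6

Answer: 3 7 0
2 4 5
8 1 6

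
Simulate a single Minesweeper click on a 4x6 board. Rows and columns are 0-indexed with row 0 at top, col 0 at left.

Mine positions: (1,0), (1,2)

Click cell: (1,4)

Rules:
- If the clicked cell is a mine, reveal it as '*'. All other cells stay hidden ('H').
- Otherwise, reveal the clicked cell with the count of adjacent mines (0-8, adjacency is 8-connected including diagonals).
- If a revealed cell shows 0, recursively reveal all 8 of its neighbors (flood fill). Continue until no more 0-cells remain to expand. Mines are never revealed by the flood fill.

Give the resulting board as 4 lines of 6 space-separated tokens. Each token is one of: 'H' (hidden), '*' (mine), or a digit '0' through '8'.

H H H 1 0 0
H H H 1 0 0
1 2 1 1 0 0
0 0 0 0 0 0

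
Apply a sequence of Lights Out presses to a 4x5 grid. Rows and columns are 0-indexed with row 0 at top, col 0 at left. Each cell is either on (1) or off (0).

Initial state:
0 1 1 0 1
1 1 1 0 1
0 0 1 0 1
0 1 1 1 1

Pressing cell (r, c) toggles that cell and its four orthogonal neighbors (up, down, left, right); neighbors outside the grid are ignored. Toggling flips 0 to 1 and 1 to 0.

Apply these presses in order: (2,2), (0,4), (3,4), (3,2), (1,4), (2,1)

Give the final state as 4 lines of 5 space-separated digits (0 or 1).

Answer: 0 1 1 1 1
1 0 0 1 1
1 0 0 1 1
0 1 1 1 0

Derivation:
After press 1 at (2,2):
0 1 1 0 1
1 1 0 0 1
0 1 0 1 1
0 1 0 1 1

After press 2 at (0,4):
0 1 1 1 0
1 1 0 0 0
0 1 0 1 1
0 1 0 1 1

After press 3 at (3,4):
0 1 1 1 0
1 1 0 0 0
0 1 0 1 0
0 1 0 0 0

After press 4 at (3,2):
0 1 1 1 0
1 1 0 0 0
0 1 1 1 0
0 0 1 1 0

After press 5 at (1,4):
0 1 1 1 1
1 1 0 1 1
0 1 1 1 1
0 0 1 1 0

After press 6 at (2,1):
0 1 1 1 1
1 0 0 1 1
1 0 0 1 1
0 1 1 1 0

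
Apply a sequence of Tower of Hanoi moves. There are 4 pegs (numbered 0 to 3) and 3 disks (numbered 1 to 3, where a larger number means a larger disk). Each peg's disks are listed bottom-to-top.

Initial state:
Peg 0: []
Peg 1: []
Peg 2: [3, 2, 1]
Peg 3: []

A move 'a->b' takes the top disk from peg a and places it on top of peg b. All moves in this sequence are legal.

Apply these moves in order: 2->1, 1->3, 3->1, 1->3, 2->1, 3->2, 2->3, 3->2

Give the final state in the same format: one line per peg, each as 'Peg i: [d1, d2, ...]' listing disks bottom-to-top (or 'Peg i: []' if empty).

After move 1 (2->1):
Peg 0: []
Peg 1: [1]
Peg 2: [3, 2]
Peg 3: []

After move 2 (1->3):
Peg 0: []
Peg 1: []
Peg 2: [3, 2]
Peg 3: [1]

After move 3 (3->1):
Peg 0: []
Peg 1: [1]
Peg 2: [3, 2]
Peg 3: []

After move 4 (1->3):
Peg 0: []
Peg 1: []
Peg 2: [3, 2]
Peg 3: [1]

After move 5 (2->1):
Peg 0: []
Peg 1: [2]
Peg 2: [3]
Peg 3: [1]

After move 6 (3->2):
Peg 0: []
Peg 1: [2]
Peg 2: [3, 1]
Peg 3: []

After move 7 (2->3):
Peg 0: []
Peg 1: [2]
Peg 2: [3]
Peg 3: [1]

After move 8 (3->2):
Peg 0: []
Peg 1: [2]
Peg 2: [3, 1]
Peg 3: []

Answer: Peg 0: []
Peg 1: [2]
Peg 2: [3, 1]
Peg 3: []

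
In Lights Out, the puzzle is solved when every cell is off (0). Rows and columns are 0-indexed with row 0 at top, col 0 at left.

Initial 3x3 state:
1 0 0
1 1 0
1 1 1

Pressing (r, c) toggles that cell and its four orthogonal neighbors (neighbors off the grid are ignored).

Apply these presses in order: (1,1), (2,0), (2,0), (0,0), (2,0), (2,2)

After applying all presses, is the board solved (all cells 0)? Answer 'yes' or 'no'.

Answer: yes

Derivation:
After press 1 at (1,1):
1 1 0
0 0 1
1 0 1

After press 2 at (2,0):
1 1 0
1 0 1
0 1 1

After press 3 at (2,0):
1 1 0
0 0 1
1 0 1

After press 4 at (0,0):
0 0 0
1 0 1
1 0 1

After press 5 at (2,0):
0 0 0
0 0 1
0 1 1

After press 6 at (2,2):
0 0 0
0 0 0
0 0 0

Lights still on: 0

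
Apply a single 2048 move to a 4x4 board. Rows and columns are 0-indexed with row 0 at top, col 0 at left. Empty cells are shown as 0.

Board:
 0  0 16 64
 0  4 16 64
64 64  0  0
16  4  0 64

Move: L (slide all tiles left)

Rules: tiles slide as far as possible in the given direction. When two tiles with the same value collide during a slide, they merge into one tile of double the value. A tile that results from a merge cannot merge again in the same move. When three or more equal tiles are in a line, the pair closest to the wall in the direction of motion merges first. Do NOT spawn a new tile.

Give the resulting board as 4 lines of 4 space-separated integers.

Answer:  16  64   0   0
  4  16  64   0
128   0   0   0
 16   4  64   0

Derivation:
Slide left:
row 0: [0, 0, 16, 64] -> [16, 64, 0, 0]
row 1: [0, 4, 16, 64] -> [4, 16, 64, 0]
row 2: [64, 64, 0, 0] -> [128, 0, 0, 0]
row 3: [16, 4, 0, 64] -> [16, 4, 64, 0]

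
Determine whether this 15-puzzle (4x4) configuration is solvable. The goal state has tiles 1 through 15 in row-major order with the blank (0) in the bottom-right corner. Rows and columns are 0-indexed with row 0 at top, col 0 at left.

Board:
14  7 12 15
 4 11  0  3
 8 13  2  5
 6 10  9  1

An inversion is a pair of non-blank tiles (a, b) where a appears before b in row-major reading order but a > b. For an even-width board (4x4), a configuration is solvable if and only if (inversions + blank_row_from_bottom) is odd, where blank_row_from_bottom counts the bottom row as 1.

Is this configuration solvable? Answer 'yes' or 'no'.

Answer: no

Derivation:
Inversions: 69
Blank is in row 1 (0-indexed from top), which is row 3 counting from the bottom (bottom = 1).
69 + 3 = 72, which is even, so the puzzle is not solvable.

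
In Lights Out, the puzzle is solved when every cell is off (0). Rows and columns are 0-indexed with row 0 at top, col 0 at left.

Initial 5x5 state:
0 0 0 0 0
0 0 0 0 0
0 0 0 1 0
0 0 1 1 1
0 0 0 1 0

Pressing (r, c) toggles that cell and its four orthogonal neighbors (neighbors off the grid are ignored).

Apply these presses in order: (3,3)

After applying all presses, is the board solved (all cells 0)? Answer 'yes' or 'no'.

Answer: yes

Derivation:
After press 1 at (3,3):
0 0 0 0 0
0 0 0 0 0
0 0 0 0 0
0 0 0 0 0
0 0 0 0 0

Lights still on: 0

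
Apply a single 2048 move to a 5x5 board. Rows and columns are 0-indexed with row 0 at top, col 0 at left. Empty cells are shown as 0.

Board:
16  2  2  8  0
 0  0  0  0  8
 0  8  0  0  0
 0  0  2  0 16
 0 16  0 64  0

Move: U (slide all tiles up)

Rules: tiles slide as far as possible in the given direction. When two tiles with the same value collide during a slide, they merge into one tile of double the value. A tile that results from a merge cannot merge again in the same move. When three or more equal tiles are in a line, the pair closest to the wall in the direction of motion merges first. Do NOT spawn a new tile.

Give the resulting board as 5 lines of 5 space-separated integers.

Answer: 16  2  4  8  8
 0  8  0 64 16
 0 16  0  0  0
 0  0  0  0  0
 0  0  0  0  0

Derivation:
Slide up:
col 0: [16, 0, 0, 0, 0] -> [16, 0, 0, 0, 0]
col 1: [2, 0, 8, 0, 16] -> [2, 8, 16, 0, 0]
col 2: [2, 0, 0, 2, 0] -> [4, 0, 0, 0, 0]
col 3: [8, 0, 0, 0, 64] -> [8, 64, 0, 0, 0]
col 4: [0, 8, 0, 16, 0] -> [8, 16, 0, 0, 0]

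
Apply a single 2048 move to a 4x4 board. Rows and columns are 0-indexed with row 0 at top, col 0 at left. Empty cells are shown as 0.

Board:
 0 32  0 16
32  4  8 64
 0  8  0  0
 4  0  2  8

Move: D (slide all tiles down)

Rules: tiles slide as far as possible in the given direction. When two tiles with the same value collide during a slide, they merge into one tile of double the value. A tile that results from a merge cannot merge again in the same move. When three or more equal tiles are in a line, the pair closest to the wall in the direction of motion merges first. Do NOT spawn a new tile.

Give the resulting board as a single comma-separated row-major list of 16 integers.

Answer: 0, 0, 0, 0, 0, 32, 0, 16, 32, 4, 8, 64, 4, 8, 2, 8

Derivation:
Slide down:
col 0: [0, 32, 0, 4] -> [0, 0, 32, 4]
col 1: [32, 4, 8, 0] -> [0, 32, 4, 8]
col 2: [0, 8, 0, 2] -> [0, 0, 8, 2]
col 3: [16, 64, 0, 8] -> [0, 16, 64, 8]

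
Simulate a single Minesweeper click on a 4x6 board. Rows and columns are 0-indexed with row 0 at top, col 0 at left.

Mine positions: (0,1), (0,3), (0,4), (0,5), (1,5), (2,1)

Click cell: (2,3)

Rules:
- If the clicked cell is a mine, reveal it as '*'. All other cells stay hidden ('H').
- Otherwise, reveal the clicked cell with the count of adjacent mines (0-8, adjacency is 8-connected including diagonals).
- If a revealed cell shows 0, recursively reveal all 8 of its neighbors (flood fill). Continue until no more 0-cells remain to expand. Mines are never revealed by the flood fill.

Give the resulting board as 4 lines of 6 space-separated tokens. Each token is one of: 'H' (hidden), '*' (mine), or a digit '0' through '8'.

H H H H H H
H H 3 2 4 H
H H 1 0 1 1
H H 1 0 0 0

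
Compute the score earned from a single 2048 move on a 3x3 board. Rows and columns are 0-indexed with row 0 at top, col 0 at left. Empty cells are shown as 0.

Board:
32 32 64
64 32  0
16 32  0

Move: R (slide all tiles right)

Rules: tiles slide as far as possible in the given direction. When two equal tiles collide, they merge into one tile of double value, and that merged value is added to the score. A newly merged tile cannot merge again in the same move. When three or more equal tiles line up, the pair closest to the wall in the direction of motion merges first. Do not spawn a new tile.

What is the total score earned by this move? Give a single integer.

Answer: 64

Derivation:
Slide right:
row 0: [32, 32, 64] -> [0, 64, 64]  score +64 (running 64)
row 1: [64, 32, 0] -> [0, 64, 32]  score +0 (running 64)
row 2: [16, 32, 0] -> [0, 16, 32]  score +0 (running 64)
Board after move:
 0 64 64
 0 64 32
 0 16 32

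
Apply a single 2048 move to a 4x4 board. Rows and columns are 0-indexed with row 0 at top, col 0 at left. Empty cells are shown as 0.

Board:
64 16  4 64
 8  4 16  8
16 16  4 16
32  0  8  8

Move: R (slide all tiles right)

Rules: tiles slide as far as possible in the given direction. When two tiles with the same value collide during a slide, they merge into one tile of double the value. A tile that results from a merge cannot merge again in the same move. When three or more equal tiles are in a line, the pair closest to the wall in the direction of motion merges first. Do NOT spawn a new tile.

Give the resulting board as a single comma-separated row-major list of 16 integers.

Answer: 64, 16, 4, 64, 8, 4, 16, 8, 0, 32, 4, 16, 0, 0, 32, 16

Derivation:
Slide right:
row 0: [64, 16, 4, 64] -> [64, 16, 4, 64]
row 1: [8, 4, 16, 8] -> [8, 4, 16, 8]
row 2: [16, 16, 4, 16] -> [0, 32, 4, 16]
row 3: [32, 0, 8, 8] -> [0, 0, 32, 16]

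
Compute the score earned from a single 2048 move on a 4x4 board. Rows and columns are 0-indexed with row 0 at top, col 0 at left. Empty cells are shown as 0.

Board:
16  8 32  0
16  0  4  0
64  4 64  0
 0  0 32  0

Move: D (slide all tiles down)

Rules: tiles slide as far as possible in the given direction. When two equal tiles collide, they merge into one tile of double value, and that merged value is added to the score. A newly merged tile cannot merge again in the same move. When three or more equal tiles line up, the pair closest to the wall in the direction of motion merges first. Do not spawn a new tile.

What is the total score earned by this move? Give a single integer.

Answer: 32

Derivation:
Slide down:
col 0: [16, 16, 64, 0] -> [0, 0, 32, 64]  score +32 (running 32)
col 1: [8, 0, 4, 0] -> [0, 0, 8, 4]  score +0 (running 32)
col 2: [32, 4, 64, 32] -> [32, 4, 64, 32]  score +0 (running 32)
col 3: [0, 0, 0, 0] -> [0, 0, 0, 0]  score +0 (running 32)
Board after move:
 0  0 32  0
 0  0  4  0
32  8 64  0
64  4 32  0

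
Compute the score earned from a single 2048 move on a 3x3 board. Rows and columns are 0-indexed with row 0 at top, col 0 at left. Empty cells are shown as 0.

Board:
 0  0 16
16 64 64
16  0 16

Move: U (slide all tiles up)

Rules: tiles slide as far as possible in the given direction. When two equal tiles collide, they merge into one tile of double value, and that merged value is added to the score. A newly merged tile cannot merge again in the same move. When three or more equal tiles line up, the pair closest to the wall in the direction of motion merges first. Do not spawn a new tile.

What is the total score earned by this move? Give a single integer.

Slide up:
col 0: [0, 16, 16] -> [32, 0, 0]  score +32 (running 32)
col 1: [0, 64, 0] -> [64, 0, 0]  score +0 (running 32)
col 2: [16, 64, 16] -> [16, 64, 16]  score +0 (running 32)
Board after move:
32 64 16
 0  0 64
 0  0 16

Answer: 32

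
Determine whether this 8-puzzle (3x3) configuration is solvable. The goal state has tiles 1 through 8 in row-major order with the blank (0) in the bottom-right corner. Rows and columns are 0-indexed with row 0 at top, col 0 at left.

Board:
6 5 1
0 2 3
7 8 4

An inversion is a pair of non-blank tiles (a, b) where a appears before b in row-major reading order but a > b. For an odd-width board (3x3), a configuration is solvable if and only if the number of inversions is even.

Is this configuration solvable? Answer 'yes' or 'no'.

Answer: no

Derivation:
Inversions (pairs i<j in row-major order where tile[i] > tile[j] > 0): 11
11 is odd, so the puzzle is not solvable.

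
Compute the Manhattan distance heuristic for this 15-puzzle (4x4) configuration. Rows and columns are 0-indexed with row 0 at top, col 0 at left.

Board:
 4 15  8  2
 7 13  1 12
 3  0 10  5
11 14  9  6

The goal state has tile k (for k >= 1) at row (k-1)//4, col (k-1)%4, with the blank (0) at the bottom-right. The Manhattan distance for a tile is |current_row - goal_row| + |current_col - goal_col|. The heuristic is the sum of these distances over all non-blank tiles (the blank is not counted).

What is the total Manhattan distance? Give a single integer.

Answer: 39

Derivation:
Tile 4: (0,0)->(0,3) = 3
Tile 15: (0,1)->(3,2) = 4
Tile 8: (0,2)->(1,3) = 2
Tile 2: (0,3)->(0,1) = 2
Tile 7: (1,0)->(1,2) = 2
Tile 13: (1,1)->(3,0) = 3
Tile 1: (1,2)->(0,0) = 3
Tile 12: (1,3)->(2,3) = 1
Tile 3: (2,0)->(0,2) = 4
Tile 10: (2,2)->(2,1) = 1
Tile 5: (2,3)->(1,0) = 4
Tile 11: (3,0)->(2,2) = 3
Tile 14: (3,1)->(3,1) = 0
Tile 9: (3,2)->(2,0) = 3
Tile 6: (3,3)->(1,1) = 4
Sum: 3 + 4 + 2 + 2 + 2 + 3 + 3 + 1 + 4 + 1 + 4 + 3 + 0 + 3 + 4 = 39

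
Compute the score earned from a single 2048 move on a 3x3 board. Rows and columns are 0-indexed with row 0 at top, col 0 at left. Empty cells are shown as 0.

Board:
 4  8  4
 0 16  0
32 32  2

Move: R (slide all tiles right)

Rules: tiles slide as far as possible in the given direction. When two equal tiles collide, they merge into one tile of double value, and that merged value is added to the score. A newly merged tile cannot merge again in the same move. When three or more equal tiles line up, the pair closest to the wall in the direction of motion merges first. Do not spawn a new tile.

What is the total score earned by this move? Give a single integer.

Answer: 64

Derivation:
Slide right:
row 0: [4, 8, 4] -> [4, 8, 4]  score +0 (running 0)
row 1: [0, 16, 0] -> [0, 0, 16]  score +0 (running 0)
row 2: [32, 32, 2] -> [0, 64, 2]  score +64 (running 64)
Board after move:
 4  8  4
 0  0 16
 0 64  2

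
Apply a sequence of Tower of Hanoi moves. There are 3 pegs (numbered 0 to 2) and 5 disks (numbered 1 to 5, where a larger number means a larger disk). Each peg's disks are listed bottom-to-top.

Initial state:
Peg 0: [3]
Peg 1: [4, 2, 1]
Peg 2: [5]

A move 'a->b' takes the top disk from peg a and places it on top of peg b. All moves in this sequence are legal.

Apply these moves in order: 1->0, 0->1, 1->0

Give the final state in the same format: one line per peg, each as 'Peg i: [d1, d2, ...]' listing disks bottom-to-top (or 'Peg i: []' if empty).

Answer: Peg 0: [3, 1]
Peg 1: [4, 2]
Peg 2: [5]

Derivation:
After move 1 (1->0):
Peg 0: [3, 1]
Peg 1: [4, 2]
Peg 2: [5]

After move 2 (0->1):
Peg 0: [3]
Peg 1: [4, 2, 1]
Peg 2: [5]

After move 3 (1->0):
Peg 0: [3, 1]
Peg 1: [4, 2]
Peg 2: [5]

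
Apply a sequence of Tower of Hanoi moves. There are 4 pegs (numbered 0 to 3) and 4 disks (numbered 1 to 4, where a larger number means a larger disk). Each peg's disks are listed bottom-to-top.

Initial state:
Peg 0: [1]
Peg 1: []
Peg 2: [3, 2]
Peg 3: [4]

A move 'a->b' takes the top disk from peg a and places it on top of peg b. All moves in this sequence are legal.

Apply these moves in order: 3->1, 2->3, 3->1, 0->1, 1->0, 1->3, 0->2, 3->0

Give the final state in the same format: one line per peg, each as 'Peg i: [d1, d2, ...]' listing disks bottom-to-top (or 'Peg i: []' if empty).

Answer: Peg 0: [2]
Peg 1: [4]
Peg 2: [3, 1]
Peg 3: []

Derivation:
After move 1 (3->1):
Peg 0: [1]
Peg 1: [4]
Peg 2: [3, 2]
Peg 3: []

After move 2 (2->3):
Peg 0: [1]
Peg 1: [4]
Peg 2: [3]
Peg 3: [2]

After move 3 (3->1):
Peg 0: [1]
Peg 1: [4, 2]
Peg 2: [3]
Peg 3: []

After move 4 (0->1):
Peg 0: []
Peg 1: [4, 2, 1]
Peg 2: [3]
Peg 3: []

After move 5 (1->0):
Peg 0: [1]
Peg 1: [4, 2]
Peg 2: [3]
Peg 3: []

After move 6 (1->3):
Peg 0: [1]
Peg 1: [4]
Peg 2: [3]
Peg 3: [2]

After move 7 (0->2):
Peg 0: []
Peg 1: [4]
Peg 2: [3, 1]
Peg 3: [2]

After move 8 (3->0):
Peg 0: [2]
Peg 1: [4]
Peg 2: [3, 1]
Peg 3: []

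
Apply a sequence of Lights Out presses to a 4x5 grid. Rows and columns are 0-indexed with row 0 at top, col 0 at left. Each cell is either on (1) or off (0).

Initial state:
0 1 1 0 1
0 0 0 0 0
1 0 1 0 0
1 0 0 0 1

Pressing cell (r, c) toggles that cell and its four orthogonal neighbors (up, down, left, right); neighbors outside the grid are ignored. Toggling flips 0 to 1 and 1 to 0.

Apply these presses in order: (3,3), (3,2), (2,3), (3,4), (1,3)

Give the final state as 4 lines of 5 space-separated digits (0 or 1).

After press 1 at (3,3):
0 1 1 0 1
0 0 0 0 0
1 0 1 1 0
1 0 1 1 0

After press 2 at (3,2):
0 1 1 0 1
0 0 0 0 0
1 0 0 1 0
1 1 0 0 0

After press 3 at (2,3):
0 1 1 0 1
0 0 0 1 0
1 0 1 0 1
1 1 0 1 0

After press 4 at (3,4):
0 1 1 0 1
0 0 0 1 0
1 0 1 0 0
1 1 0 0 1

After press 5 at (1,3):
0 1 1 1 1
0 0 1 0 1
1 0 1 1 0
1 1 0 0 1

Answer: 0 1 1 1 1
0 0 1 0 1
1 0 1 1 0
1 1 0 0 1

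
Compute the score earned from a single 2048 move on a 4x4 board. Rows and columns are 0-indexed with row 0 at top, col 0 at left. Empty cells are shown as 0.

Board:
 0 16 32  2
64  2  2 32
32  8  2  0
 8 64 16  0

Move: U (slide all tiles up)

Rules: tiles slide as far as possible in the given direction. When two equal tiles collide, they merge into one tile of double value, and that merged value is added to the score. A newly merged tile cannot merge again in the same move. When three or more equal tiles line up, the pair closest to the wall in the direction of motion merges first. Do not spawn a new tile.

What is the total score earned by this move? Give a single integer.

Answer: 4

Derivation:
Slide up:
col 0: [0, 64, 32, 8] -> [64, 32, 8, 0]  score +0 (running 0)
col 1: [16, 2, 8, 64] -> [16, 2, 8, 64]  score +0 (running 0)
col 2: [32, 2, 2, 16] -> [32, 4, 16, 0]  score +4 (running 4)
col 3: [2, 32, 0, 0] -> [2, 32, 0, 0]  score +0 (running 4)
Board after move:
64 16 32  2
32  2  4 32
 8  8 16  0
 0 64  0  0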